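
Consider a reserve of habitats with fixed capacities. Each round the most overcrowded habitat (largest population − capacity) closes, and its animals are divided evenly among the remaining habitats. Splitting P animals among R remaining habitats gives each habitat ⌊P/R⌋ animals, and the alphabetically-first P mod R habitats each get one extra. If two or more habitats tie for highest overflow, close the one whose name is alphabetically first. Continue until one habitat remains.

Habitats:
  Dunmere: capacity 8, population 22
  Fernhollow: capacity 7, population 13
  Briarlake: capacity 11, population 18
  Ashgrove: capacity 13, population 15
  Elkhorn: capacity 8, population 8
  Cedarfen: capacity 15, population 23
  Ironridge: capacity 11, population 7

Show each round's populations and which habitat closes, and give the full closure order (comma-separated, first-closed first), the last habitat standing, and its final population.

Closure order: Dunmere, Cedarfen, Briarlake, Fernhollow, Ashgrove, Elkhorn
Last habitat: Ironridge with 106 animals

Round 1: Ashgrove=15 Briarlake=18 Cedarfen=23 Dunmere=22 Elkhorn=8 Fernhollow=13 Ironridge=7 → close Dunmere (overflow 14)
  22÷6 = 3 each, +1 to first 4
Round 2: Ashgrove=19 Briarlake=22 Cedarfen=27 Elkhorn=12 Fernhollow=16 Ironridge=10 → close Cedarfen (overflow 12)
  27÷5 = 5 each, +1 to first 2
Round 3: Ashgrove=25 Briarlake=28 Elkhorn=17 Fernhollow=21 Ironridge=15 → close Briarlake (overflow 17)
  28÷4 = 7 each, +1 to first 0
Round 4: Ashgrove=32 Elkhorn=24 Fernhollow=28 Ironridge=22 → close Fernhollow (overflow 21)
  28÷3 = 9 each, +1 to first 1
Round 5: Ashgrove=42 Elkhorn=33 Ironridge=31 → close Ashgrove (overflow 29)
  42÷2 = 21 each, +1 to first 0
Round 6: Elkhorn=54 Ironridge=52 → close Elkhorn (overflow 46)
  54÷1 = 54 each, +1 to first 0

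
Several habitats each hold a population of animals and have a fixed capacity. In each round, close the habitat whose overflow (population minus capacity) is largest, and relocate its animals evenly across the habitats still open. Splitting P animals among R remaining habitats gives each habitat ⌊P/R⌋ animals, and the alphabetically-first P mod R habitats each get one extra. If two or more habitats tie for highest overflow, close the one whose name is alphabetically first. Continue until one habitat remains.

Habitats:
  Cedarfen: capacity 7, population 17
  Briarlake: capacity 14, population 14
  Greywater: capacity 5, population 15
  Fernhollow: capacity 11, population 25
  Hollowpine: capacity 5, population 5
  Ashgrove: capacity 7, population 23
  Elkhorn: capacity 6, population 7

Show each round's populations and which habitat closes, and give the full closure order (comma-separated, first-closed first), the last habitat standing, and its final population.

Round 1: Ashgrove=23 Briarlake=14 Cedarfen=17 Elkhorn=7 Fernhollow=25 Greywater=15 Hollowpine=5 → close Ashgrove (overflow 16)
  23÷6 = 3 each, +1 to first 5
Round 2: Briarlake=18 Cedarfen=21 Elkhorn=11 Fernhollow=29 Greywater=19 Hollowpine=8 → close Fernhollow (overflow 18)
  29÷5 = 5 each, +1 to first 4
Round 3: Briarlake=24 Cedarfen=27 Elkhorn=17 Greywater=25 Hollowpine=13 → close Cedarfen (overflow 20)
  27÷4 = 6 each, +1 to first 3
Round 4: Briarlake=31 Elkhorn=24 Greywater=32 Hollowpine=19 → close Greywater (overflow 27)
  32÷3 = 10 each, +1 to first 2
Round 5: Briarlake=42 Elkhorn=35 Hollowpine=29 → close Elkhorn (overflow 29)
  35÷2 = 17 each, +1 to first 1
Round 6: Briarlake=60 Hollowpine=46 → close Briarlake (overflow 46)
  60÷1 = 60 each, +1 to first 0

Closure order: Ashgrove, Fernhollow, Cedarfen, Greywater, Elkhorn, Briarlake
Last habitat: Hollowpine with 106 animals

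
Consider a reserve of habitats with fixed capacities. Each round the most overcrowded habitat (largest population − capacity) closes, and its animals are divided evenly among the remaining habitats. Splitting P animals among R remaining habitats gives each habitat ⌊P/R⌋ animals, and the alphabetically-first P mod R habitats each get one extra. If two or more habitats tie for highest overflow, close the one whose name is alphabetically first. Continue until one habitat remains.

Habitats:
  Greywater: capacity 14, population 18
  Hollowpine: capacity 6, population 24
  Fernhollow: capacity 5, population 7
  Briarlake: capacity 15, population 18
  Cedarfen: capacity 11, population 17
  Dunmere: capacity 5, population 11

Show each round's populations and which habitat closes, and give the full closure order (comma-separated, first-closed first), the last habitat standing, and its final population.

Round 1: Briarlake=18 Cedarfen=17 Dunmere=11 Fernhollow=7 Greywater=18 Hollowpine=24 → close Hollowpine (overflow 18)
  24÷5 = 4 each, +1 to first 4
Round 2: Briarlake=23 Cedarfen=22 Dunmere=16 Fernhollow=12 Greywater=22 → close Cedarfen (overflow 11)
  22÷4 = 5 each, +1 to first 2
Round 3: Briarlake=29 Dunmere=22 Fernhollow=17 Greywater=27 → close Dunmere (overflow 17)
  22÷3 = 7 each, +1 to first 1
Round 4: Briarlake=37 Fernhollow=24 Greywater=34 → close Briarlake (overflow 22)
  37÷2 = 18 each, +1 to first 1
Round 5: Fernhollow=43 Greywater=52 → close Fernhollow (overflow 38)
  43÷1 = 43 each, +1 to first 0

Closure order: Hollowpine, Cedarfen, Dunmere, Briarlake, Fernhollow
Last habitat: Greywater with 95 animals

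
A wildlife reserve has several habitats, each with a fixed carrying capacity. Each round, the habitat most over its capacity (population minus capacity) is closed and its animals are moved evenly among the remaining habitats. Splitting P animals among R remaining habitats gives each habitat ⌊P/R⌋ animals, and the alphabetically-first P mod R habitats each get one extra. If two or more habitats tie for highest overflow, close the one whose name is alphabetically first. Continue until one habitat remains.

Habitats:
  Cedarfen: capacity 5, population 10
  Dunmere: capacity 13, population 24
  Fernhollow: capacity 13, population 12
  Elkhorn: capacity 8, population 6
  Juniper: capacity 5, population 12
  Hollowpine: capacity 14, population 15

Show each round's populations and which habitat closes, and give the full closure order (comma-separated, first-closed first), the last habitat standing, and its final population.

Closure order: Dunmere, Juniper, Cedarfen, Hollowpine, Elkhorn
Last habitat: Fernhollow with 79 animals

Round 1: Cedarfen=10 Dunmere=24 Elkhorn=6 Fernhollow=12 Hollowpine=15 Juniper=12 → close Dunmere (overflow 11)
  24÷5 = 4 each, +1 to first 4
Round 2: Cedarfen=15 Elkhorn=11 Fernhollow=17 Hollowpine=20 Juniper=16 → close Juniper (overflow 11)
  16÷4 = 4 each, +1 to first 0
Round 3: Cedarfen=19 Elkhorn=15 Fernhollow=21 Hollowpine=24 → close Cedarfen (overflow 14)
  19÷3 = 6 each, +1 to first 1
Round 4: Elkhorn=22 Fernhollow=27 Hollowpine=30 → close Hollowpine (overflow 16)
  30÷2 = 15 each, +1 to first 0
Round 5: Elkhorn=37 Fernhollow=42 → close Elkhorn (overflow 29)
  37÷1 = 37 each, +1 to first 0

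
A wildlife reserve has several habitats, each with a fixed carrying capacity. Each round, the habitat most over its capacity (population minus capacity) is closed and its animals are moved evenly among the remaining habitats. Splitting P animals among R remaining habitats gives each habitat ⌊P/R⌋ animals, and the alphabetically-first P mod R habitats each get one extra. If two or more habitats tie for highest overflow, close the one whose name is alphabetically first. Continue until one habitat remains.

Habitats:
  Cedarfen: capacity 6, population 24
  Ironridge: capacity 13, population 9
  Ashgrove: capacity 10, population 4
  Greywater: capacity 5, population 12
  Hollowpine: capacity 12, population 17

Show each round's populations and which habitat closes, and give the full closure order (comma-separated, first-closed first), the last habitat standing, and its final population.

Round 1: Ashgrove=4 Cedarfen=24 Greywater=12 Hollowpine=17 Ironridge=9 → close Cedarfen (overflow 18)
  24÷4 = 6 each, +1 to first 0
Round 2: Ashgrove=10 Greywater=18 Hollowpine=23 Ironridge=15 → close Greywater (overflow 13)
  18÷3 = 6 each, +1 to first 0
Round 3: Ashgrove=16 Hollowpine=29 Ironridge=21 → close Hollowpine (overflow 17)
  29÷2 = 14 each, +1 to first 1
Round 4: Ashgrove=31 Ironridge=35 → close Ironridge (overflow 22)
  35÷1 = 35 each, +1 to first 0

Closure order: Cedarfen, Greywater, Hollowpine, Ironridge
Last habitat: Ashgrove with 66 animals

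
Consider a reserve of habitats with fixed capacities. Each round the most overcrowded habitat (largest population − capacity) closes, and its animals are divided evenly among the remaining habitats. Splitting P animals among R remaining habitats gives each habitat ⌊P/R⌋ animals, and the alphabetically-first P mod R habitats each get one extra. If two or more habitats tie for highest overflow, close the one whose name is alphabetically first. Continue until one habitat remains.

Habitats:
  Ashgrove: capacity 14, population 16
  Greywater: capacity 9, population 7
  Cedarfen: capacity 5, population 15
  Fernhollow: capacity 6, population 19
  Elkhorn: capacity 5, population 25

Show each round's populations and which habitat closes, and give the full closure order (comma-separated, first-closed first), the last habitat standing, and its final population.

Closure order: Elkhorn, Fernhollow, Cedarfen, Ashgrove
Last habitat: Greywater with 82 animals

Round 1: Ashgrove=16 Cedarfen=15 Elkhorn=25 Fernhollow=19 Greywater=7 → close Elkhorn (overflow 20)
  25÷4 = 6 each, +1 to first 1
Round 2: Ashgrove=23 Cedarfen=21 Fernhollow=25 Greywater=13 → close Fernhollow (overflow 19)
  25÷3 = 8 each, +1 to first 1
Round 3: Ashgrove=32 Cedarfen=29 Greywater=21 → close Cedarfen (overflow 24)
  29÷2 = 14 each, +1 to first 1
Round 4: Ashgrove=47 Greywater=35 → close Ashgrove (overflow 33)
  47÷1 = 47 each, +1 to first 0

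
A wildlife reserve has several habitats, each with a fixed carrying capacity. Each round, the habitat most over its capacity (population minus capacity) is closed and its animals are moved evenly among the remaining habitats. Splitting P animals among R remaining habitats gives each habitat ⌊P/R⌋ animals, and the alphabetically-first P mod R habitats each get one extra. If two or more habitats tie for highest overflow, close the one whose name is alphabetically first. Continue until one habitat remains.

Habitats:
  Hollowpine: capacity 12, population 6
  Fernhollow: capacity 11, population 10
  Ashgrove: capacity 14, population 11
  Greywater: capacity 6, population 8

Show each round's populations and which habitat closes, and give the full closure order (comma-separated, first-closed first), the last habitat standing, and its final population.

Round 1: Ashgrove=11 Fernhollow=10 Greywater=8 Hollowpine=6 → close Greywater (overflow 2)
  8÷3 = 2 each, +1 to first 2
Round 2: Ashgrove=14 Fernhollow=13 Hollowpine=8 → close Fernhollow (overflow 2)
  13÷2 = 6 each, +1 to first 1
Round 3: Ashgrove=21 Hollowpine=14 → close Ashgrove (overflow 7)
  21÷1 = 21 each, +1 to first 0

Closure order: Greywater, Fernhollow, Ashgrove
Last habitat: Hollowpine with 35 animals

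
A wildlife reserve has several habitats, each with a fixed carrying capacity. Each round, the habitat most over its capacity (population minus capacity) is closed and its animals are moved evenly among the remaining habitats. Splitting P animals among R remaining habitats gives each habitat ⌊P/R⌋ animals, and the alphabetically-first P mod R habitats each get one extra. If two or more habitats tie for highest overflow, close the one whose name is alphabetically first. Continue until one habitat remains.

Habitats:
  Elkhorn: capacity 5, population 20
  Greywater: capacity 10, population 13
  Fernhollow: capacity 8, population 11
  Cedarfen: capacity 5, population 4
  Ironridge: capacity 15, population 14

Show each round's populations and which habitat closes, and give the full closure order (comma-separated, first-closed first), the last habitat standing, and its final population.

Round 1: Cedarfen=4 Elkhorn=20 Fernhollow=11 Greywater=13 Ironridge=14 → close Elkhorn (overflow 15)
  20÷4 = 5 each, +1 to first 0
Round 2: Cedarfen=9 Fernhollow=16 Greywater=18 Ironridge=19 → close Fernhollow (overflow 8)
  16÷3 = 5 each, +1 to first 1
Round 3: Cedarfen=15 Greywater=23 Ironridge=24 → close Greywater (overflow 13)
  23÷2 = 11 each, +1 to first 1
Round 4: Cedarfen=27 Ironridge=35 → close Cedarfen (overflow 22)
  27÷1 = 27 each, +1 to first 0

Closure order: Elkhorn, Fernhollow, Greywater, Cedarfen
Last habitat: Ironridge with 62 animals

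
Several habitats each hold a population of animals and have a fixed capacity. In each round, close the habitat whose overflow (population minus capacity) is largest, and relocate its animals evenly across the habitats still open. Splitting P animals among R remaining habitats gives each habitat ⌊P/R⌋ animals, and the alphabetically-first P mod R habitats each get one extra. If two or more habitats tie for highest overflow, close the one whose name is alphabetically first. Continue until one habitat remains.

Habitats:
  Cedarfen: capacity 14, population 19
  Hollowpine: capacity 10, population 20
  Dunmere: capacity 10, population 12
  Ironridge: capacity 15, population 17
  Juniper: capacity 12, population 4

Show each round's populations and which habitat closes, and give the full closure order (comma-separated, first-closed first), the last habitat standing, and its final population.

Round 1: Cedarfen=19 Dunmere=12 Hollowpine=20 Ironridge=17 Juniper=4 → close Hollowpine (overflow 10)
  20÷4 = 5 each, +1 to first 0
Round 2: Cedarfen=24 Dunmere=17 Ironridge=22 Juniper=9 → close Cedarfen (overflow 10)
  24÷3 = 8 each, +1 to first 0
Round 3: Dunmere=25 Ironridge=30 Juniper=17 → close Dunmere (overflow 15)
  25÷2 = 12 each, +1 to first 1
Round 4: Ironridge=43 Juniper=29 → close Ironridge (overflow 28)
  43÷1 = 43 each, +1 to first 0

Closure order: Hollowpine, Cedarfen, Dunmere, Ironridge
Last habitat: Juniper with 72 animals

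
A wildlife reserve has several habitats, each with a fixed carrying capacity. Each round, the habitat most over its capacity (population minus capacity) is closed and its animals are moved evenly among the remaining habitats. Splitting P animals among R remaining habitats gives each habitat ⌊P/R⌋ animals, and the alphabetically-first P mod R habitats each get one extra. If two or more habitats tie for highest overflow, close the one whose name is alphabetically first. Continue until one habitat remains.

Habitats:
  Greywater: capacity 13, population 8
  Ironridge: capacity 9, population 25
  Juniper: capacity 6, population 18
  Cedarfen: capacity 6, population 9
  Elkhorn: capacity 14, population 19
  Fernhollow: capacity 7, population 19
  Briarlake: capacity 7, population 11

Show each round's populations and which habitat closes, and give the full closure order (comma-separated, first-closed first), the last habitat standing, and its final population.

Round 1: Briarlake=11 Cedarfen=9 Elkhorn=19 Fernhollow=19 Greywater=8 Ironridge=25 Juniper=18 → close Ironridge (overflow 16)
  25÷6 = 4 each, +1 to first 1
Round 2: Briarlake=16 Cedarfen=13 Elkhorn=23 Fernhollow=23 Greywater=12 Juniper=22 → close Fernhollow (overflow 16)
  23÷5 = 4 each, +1 to first 3
Round 3: Briarlake=21 Cedarfen=18 Elkhorn=28 Greywater=16 Juniper=26 → close Juniper (overflow 20)
  26÷4 = 6 each, +1 to first 2
Round 4: Briarlake=28 Cedarfen=25 Elkhorn=34 Greywater=22 → close Briarlake (overflow 21)
  28÷3 = 9 each, +1 to first 1
Round 5: Cedarfen=35 Elkhorn=43 Greywater=31 → close Cedarfen (overflow 29)
  35÷2 = 17 each, +1 to first 1
Round 6: Elkhorn=61 Greywater=48 → close Elkhorn (overflow 47)
  61÷1 = 61 each, +1 to first 0

Closure order: Ironridge, Fernhollow, Juniper, Briarlake, Cedarfen, Elkhorn
Last habitat: Greywater with 109 animals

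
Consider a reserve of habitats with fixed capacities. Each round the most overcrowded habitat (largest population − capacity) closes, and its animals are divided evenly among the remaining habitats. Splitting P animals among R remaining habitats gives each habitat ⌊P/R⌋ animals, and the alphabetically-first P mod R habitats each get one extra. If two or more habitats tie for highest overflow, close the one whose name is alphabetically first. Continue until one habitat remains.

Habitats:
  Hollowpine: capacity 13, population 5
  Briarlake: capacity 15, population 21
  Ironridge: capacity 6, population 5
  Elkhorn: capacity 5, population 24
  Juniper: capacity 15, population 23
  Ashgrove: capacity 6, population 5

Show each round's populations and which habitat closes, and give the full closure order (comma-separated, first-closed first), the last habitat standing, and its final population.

Closure order: Elkhorn, Juniper, Briarlake, Ashgrove, Ironridge
Last habitat: Hollowpine with 83 animals

Round 1: Ashgrove=5 Briarlake=21 Elkhorn=24 Hollowpine=5 Ironridge=5 Juniper=23 → close Elkhorn (overflow 19)
  24÷5 = 4 each, +1 to first 4
Round 2: Ashgrove=10 Briarlake=26 Hollowpine=10 Ironridge=10 Juniper=27 → close Juniper (overflow 12)
  27÷4 = 6 each, +1 to first 3
Round 3: Ashgrove=17 Briarlake=33 Hollowpine=17 Ironridge=16 → close Briarlake (overflow 18)
  33÷3 = 11 each, +1 to first 0
Round 4: Ashgrove=28 Hollowpine=28 Ironridge=27 → close Ashgrove (overflow 22)
  28÷2 = 14 each, +1 to first 0
Round 5: Hollowpine=42 Ironridge=41 → close Ironridge (overflow 35)
  41÷1 = 41 each, +1 to first 0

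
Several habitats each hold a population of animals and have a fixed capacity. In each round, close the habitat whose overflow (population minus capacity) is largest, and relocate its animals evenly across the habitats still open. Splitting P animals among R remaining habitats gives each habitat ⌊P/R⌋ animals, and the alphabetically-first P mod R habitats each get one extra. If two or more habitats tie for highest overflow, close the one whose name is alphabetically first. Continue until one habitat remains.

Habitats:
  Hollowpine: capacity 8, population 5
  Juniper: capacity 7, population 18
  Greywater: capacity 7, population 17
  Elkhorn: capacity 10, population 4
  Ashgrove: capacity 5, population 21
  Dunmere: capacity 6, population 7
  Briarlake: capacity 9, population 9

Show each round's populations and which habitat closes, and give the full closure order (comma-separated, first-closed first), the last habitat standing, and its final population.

Round 1: Ashgrove=21 Briarlake=9 Dunmere=7 Elkhorn=4 Greywater=17 Hollowpine=5 Juniper=18 → close Ashgrove (overflow 16)
  21÷6 = 3 each, +1 to first 3
Round 2: Briarlake=13 Dunmere=11 Elkhorn=8 Greywater=20 Hollowpine=8 Juniper=21 → close Juniper (overflow 14)
  21÷5 = 4 each, +1 to first 1
Round 3: Briarlake=18 Dunmere=15 Elkhorn=12 Greywater=24 Hollowpine=12 → close Greywater (overflow 17)
  24÷4 = 6 each, +1 to first 0
Round 4: Briarlake=24 Dunmere=21 Elkhorn=18 Hollowpine=18 → close Briarlake (overflow 15)
  24÷3 = 8 each, +1 to first 0
Round 5: Dunmere=29 Elkhorn=26 Hollowpine=26 → close Dunmere (overflow 23)
  29÷2 = 14 each, +1 to first 1
Round 6: Elkhorn=41 Hollowpine=40 → close Hollowpine (overflow 32)
  40÷1 = 40 each, +1 to first 0

Closure order: Ashgrove, Juniper, Greywater, Briarlake, Dunmere, Hollowpine
Last habitat: Elkhorn with 81 animals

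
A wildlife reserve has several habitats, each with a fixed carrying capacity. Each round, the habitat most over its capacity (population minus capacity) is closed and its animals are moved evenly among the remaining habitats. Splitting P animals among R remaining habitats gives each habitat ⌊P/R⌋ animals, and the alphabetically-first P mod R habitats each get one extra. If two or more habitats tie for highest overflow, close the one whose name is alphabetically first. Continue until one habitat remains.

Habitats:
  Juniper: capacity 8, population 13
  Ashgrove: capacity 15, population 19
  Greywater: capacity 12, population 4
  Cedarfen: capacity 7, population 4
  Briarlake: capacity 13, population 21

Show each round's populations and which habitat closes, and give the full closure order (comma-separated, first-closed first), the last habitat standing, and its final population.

Round 1: Ashgrove=19 Briarlake=21 Cedarfen=4 Greywater=4 Juniper=13 → close Briarlake (overflow 8)
  21÷4 = 5 each, +1 to first 1
Round 2: Ashgrove=25 Cedarfen=9 Greywater=9 Juniper=18 → close Ashgrove (overflow 10)
  25÷3 = 8 each, +1 to first 1
Round 3: Cedarfen=18 Greywater=17 Juniper=26 → close Juniper (overflow 18)
  26÷2 = 13 each, +1 to first 0
Round 4: Cedarfen=31 Greywater=30 → close Cedarfen (overflow 24)
  31÷1 = 31 each, +1 to first 0

Closure order: Briarlake, Ashgrove, Juniper, Cedarfen
Last habitat: Greywater with 61 animals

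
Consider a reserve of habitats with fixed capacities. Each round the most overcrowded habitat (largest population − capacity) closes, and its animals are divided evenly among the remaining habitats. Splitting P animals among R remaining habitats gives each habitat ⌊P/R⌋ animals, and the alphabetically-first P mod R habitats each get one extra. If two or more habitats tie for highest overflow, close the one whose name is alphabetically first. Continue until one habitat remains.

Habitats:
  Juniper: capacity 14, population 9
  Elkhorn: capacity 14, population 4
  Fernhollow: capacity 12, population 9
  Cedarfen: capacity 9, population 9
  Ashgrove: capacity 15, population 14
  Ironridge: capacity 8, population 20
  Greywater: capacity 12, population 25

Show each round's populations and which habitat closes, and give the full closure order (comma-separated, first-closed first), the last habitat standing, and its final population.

Round 1: Ashgrove=14 Cedarfen=9 Elkhorn=4 Fernhollow=9 Greywater=25 Ironridge=20 Juniper=9 → close Greywater (overflow 13)
  25÷6 = 4 each, +1 to first 1
Round 2: Ashgrove=19 Cedarfen=13 Elkhorn=8 Fernhollow=13 Ironridge=24 Juniper=13 → close Ironridge (overflow 16)
  24÷5 = 4 each, +1 to first 4
Round 3: Ashgrove=24 Cedarfen=18 Elkhorn=13 Fernhollow=18 Juniper=17 → close Ashgrove (overflow 9)
  24÷4 = 6 each, +1 to first 0
Round 4: Cedarfen=24 Elkhorn=19 Fernhollow=24 Juniper=23 → close Cedarfen (overflow 15)
  24÷3 = 8 each, +1 to first 0
Round 5: Elkhorn=27 Fernhollow=32 Juniper=31 → close Fernhollow (overflow 20)
  32÷2 = 16 each, +1 to first 0
Round 6: Elkhorn=43 Juniper=47 → close Juniper (overflow 33)
  47÷1 = 47 each, +1 to first 0

Closure order: Greywater, Ironridge, Ashgrove, Cedarfen, Fernhollow, Juniper
Last habitat: Elkhorn with 90 animals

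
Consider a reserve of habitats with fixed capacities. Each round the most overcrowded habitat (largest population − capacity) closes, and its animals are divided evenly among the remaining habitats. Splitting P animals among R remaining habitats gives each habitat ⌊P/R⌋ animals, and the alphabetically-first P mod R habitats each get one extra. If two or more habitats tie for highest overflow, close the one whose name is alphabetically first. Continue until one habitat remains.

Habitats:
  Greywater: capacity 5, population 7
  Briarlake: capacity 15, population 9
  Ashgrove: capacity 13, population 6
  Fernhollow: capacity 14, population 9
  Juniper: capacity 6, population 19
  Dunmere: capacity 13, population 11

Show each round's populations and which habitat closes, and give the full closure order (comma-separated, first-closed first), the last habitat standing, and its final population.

Round 1: Ashgrove=6 Briarlake=9 Dunmere=11 Fernhollow=9 Greywater=7 Juniper=19 → close Juniper (overflow 13)
  19÷5 = 3 each, +1 to first 4
Round 2: Ashgrove=10 Briarlake=13 Dunmere=15 Fernhollow=13 Greywater=10 → close Greywater (overflow 5)
  10÷4 = 2 each, +1 to first 2
Round 3: Ashgrove=13 Briarlake=16 Dunmere=17 Fernhollow=15 → close Dunmere (overflow 4)
  17÷3 = 5 each, +1 to first 2
Round 4: Ashgrove=19 Briarlake=22 Fernhollow=20 → close Briarlake (overflow 7)
  22÷2 = 11 each, +1 to first 0
Round 5: Ashgrove=30 Fernhollow=31 → close Ashgrove (overflow 17)
  30÷1 = 30 each, +1 to first 0

Closure order: Juniper, Greywater, Dunmere, Briarlake, Ashgrove
Last habitat: Fernhollow with 61 animals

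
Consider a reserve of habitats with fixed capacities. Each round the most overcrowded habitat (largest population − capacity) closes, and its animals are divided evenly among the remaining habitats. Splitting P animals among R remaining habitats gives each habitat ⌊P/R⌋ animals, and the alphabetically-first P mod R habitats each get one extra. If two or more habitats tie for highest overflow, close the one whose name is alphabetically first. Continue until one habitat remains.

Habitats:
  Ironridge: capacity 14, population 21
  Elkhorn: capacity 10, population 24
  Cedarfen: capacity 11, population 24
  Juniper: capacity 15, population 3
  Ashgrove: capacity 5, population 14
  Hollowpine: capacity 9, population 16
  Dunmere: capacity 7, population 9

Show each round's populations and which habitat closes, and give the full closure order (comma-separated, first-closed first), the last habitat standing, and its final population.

Closure order: Elkhorn, Cedarfen, Ashgrove, Hollowpine, Ironridge, Dunmere
Last habitat: Juniper with 111 animals

Round 1: Ashgrove=14 Cedarfen=24 Dunmere=9 Elkhorn=24 Hollowpine=16 Ironridge=21 Juniper=3 → close Elkhorn (overflow 14)
  24÷6 = 4 each, +1 to first 0
Round 2: Ashgrove=18 Cedarfen=28 Dunmere=13 Hollowpine=20 Ironridge=25 Juniper=7 → close Cedarfen (overflow 17)
  28÷5 = 5 each, +1 to first 3
Round 3: Ashgrove=24 Dunmere=19 Hollowpine=26 Ironridge=30 Juniper=12 → close Ashgrove (overflow 19)
  24÷4 = 6 each, +1 to first 0
Round 4: Dunmere=25 Hollowpine=32 Ironridge=36 Juniper=18 → close Hollowpine (overflow 23)
  32÷3 = 10 each, +1 to first 2
Round 5: Dunmere=36 Ironridge=47 Juniper=28 → close Ironridge (overflow 33)
  47÷2 = 23 each, +1 to first 1
Round 6: Dunmere=60 Juniper=51 → close Dunmere (overflow 53)
  60÷1 = 60 each, +1 to first 0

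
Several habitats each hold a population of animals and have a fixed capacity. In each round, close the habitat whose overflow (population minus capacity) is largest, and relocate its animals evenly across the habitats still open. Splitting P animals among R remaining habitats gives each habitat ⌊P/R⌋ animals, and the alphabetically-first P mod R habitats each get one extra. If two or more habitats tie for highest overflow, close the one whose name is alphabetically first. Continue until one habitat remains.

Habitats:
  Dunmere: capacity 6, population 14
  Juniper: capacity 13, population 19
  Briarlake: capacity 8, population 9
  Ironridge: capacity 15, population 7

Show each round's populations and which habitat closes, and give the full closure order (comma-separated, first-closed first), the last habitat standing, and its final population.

Round 1: Briarlake=9 Dunmere=14 Ironridge=7 Juniper=19 → close Dunmere (overflow 8)
  14÷3 = 4 each, +1 to first 2
Round 2: Briarlake=14 Ironridge=12 Juniper=23 → close Juniper (overflow 10)
  23÷2 = 11 each, +1 to first 1
Round 3: Briarlake=26 Ironridge=23 → close Briarlake (overflow 18)
  26÷1 = 26 each, +1 to first 0

Closure order: Dunmere, Juniper, Briarlake
Last habitat: Ironridge with 49 animals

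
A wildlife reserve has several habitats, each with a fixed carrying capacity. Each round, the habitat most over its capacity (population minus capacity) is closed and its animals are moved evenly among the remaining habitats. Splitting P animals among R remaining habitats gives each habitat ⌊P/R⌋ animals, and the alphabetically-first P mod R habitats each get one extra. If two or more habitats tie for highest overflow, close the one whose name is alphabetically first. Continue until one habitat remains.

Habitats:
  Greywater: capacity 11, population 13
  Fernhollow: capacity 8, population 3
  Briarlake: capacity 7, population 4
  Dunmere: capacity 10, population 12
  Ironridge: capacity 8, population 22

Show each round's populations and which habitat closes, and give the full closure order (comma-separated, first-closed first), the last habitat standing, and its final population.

Closure order: Ironridge, Dunmere, Greywater, Briarlake
Last habitat: Fernhollow with 54 animals

Round 1: Briarlake=4 Dunmere=12 Fernhollow=3 Greywater=13 Ironridge=22 → close Ironridge (overflow 14)
  22÷4 = 5 each, +1 to first 2
Round 2: Briarlake=10 Dunmere=18 Fernhollow=8 Greywater=18 → close Dunmere (overflow 8)
  18÷3 = 6 each, +1 to first 0
Round 3: Briarlake=16 Fernhollow=14 Greywater=24 → close Greywater (overflow 13)
  24÷2 = 12 each, +1 to first 0
Round 4: Briarlake=28 Fernhollow=26 → close Briarlake (overflow 21)
  28÷1 = 28 each, +1 to first 0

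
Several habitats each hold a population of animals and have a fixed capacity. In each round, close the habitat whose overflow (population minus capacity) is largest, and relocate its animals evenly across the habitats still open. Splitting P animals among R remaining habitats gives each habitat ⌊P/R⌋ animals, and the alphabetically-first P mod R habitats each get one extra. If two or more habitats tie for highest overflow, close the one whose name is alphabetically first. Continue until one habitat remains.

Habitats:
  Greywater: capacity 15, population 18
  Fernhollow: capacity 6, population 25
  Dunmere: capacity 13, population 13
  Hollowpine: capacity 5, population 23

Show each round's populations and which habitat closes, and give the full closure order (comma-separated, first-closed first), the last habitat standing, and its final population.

Closure order: Fernhollow, Hollowpine, Greywater
Last habitat: Dunmere with 79 animals

Round 1: Dunmere=13 Fernhollow=25 Greywater=18 Hollowpine=23 → close Fernhollow (overflow 19)
  25÷3 = 8 each, +1 to first 1
Round 2: Dunmere=22 Greywater=26 Hollowpine=31 → close Hollowpine (overflow 26)
  31÷2 = 15 each, +1 to first 1
Round 3: Dunmere=38 Greywater=41 → close Greywater (overflow 26)
  41÷1 = 41 each, +1 to first 0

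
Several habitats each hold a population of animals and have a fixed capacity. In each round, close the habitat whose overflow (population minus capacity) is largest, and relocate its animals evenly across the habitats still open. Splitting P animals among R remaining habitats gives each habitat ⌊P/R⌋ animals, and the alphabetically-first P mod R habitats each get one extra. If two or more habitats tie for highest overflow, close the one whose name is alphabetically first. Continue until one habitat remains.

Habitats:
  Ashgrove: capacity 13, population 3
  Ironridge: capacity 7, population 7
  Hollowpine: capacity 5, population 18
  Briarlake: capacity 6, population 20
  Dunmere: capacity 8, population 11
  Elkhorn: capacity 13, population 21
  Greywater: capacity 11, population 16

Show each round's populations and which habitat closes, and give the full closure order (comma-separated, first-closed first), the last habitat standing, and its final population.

Round 1: Ashgrove=3 Briarlake=20 Dunmere=11 Elkhorn=21 Greywater=16 Hollowpine=18 Ironridge=7 → close Briarlake (overflow 14)
  20÷6 = 3 each, +1 to first 2
Round 2: Ashgrove=7 Dunmere=15 Elkhorn=24 Greywater=19 Hollowpine=21 Ironridge=10 → close Hollowpine (overflow 16)
  21÷5 = 4 each, +1 to first 1
Round 3: Ashgrove=12 Dunmere=19 Elkhorn=28 Greywater=23 Ironridge=14 → close Elkhorn (overflow 15)
  28÷4 = 7 each, +1 to first 0
Round 4: Ashgrove=19 Dunmere=26 Greywater=30 Ironridge=21 → close Greywater (overflow 19)
  30÷3 = 10 each, +1 to first 0
Round 5: Ashgrove=29 Dunmere=36 Ironridge=31 → close Dunmere (overflow 28)
  36÷2 = 18 each, +1 to first 0
Round 6: Ashgrove=47 Ironridge=49 → close Ironridge (overflow 42)
  49÷1 = 49 each, +1 to first 0

Closure order: Briarlake, Hollowpine, Elkhorn, Greywater, Dunmere, Ironridge
Last habitat: Ashgrove with 96 animals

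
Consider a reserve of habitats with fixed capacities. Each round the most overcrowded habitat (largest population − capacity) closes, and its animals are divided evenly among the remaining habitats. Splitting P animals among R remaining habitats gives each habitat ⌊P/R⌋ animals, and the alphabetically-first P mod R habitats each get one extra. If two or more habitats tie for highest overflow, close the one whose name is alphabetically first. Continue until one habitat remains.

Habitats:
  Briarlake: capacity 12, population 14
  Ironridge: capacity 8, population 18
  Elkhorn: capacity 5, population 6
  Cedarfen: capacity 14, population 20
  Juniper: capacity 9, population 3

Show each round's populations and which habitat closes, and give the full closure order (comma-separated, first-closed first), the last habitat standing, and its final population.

Closure order: Ironridge, Cedarfen, Briarlake, Elkhorn
Last habitat: Juniper with 61 animals

Round 1: Briarlake=14 Cedarfen=20 Elkhorn=6 Ironridge=18 Juniper=3 → close Ironridge (overflow 10)
  18÷4 = 4 each, +1 to first 2
Round 2: Briarlake=19 Cedarfen=25 Elkhorn=10 Juniper=7 → close Cedarfen (overflow 11)
  25÷3 = 8 each, +1 to first 1
Round 3: Briarlake=28 Elkhorn=18 Juniper=15 → close Briarlake (overflow 16)
  28÷2 = 14 each, +1 to first 0
Round 4: Elkhorn=32 Juniper=29 → close Elkhorn (overflow 27)
  32÷1 = 32 each, +1 to first 0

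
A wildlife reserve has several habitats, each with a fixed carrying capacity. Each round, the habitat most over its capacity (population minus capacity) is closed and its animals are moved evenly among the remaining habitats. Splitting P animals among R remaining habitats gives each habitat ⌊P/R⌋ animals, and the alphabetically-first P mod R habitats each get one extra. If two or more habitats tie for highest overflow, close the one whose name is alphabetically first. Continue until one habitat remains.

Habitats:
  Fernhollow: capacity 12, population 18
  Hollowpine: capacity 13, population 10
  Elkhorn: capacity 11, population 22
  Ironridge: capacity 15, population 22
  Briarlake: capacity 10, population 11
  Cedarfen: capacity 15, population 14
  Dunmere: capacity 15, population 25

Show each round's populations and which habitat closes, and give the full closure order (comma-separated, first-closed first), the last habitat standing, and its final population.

Round 1: Briarlake=11 Cedarfen=14 Dunmere=25 Elkhorn=22 Fernhollow=18 Hollowpine=10 Ironridge=22 → close Elkhorn (overflow 11)
  22÷6 = 3 each, +1 to first 4
Round 2: Briarlake=15 Cedarfen=18 Dunmere=29 Fernhollow=22 Hollowpine=13 Ironridge=25 → close Dunmere (overflow 14)
  29÷5 = 5 each, +1 to first 4
Round 3: Briarlake=21 Cedarfen=24 Fernhollow=28 Hollowpine=19 Ironridge=30 → close Fernhollow (overflow 16)
  28÷4 = 7 each, +1 to first 0
Round 4: Briarlake=28 Cedarfen=31 Hollowpine=26 Ironridge=37 → close Ironridge (overflow 22)
  37÷3 = 12 each, +1 to first 1
Round 5: Briarlake=41 Cedarfen=43 Hollowpine=38 → close Briarlake (overflow 31)
  41÷2 = 20 each, +1 to first 1
Round 6: Cedarfen=64 Hollowpine=58 → close Cedarfen (overflow 49)
  64÷1 = 64 each, +1 to first 0

Closure order: Elkhorn, Dunmere, Fernhollow, Ironridge, Briarlake, Cedarfen
Last habitat: Hollowpine with 122 animals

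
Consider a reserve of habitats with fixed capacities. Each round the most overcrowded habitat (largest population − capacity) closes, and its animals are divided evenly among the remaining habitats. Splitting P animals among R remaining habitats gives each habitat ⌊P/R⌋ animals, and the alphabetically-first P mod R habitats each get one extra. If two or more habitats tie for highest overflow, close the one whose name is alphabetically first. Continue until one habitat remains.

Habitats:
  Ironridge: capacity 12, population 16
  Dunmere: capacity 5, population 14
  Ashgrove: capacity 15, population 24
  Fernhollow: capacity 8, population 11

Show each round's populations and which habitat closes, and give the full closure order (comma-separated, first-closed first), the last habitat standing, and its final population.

Closure order: Ashgrove, Dunmere, Ironridge
Last habitat: Fernhollow with 65 animals

Round 1: Ashgrove=24 Dunmere=14 Fernhollow=11 Ironridge=16 → close Ashgrove (overflow 9)
  24÷3 = 8 each, +1 to first 0
Round 2: Dunmere=22 Fernhollow=19 Ironridge=24 → close Dunmere (overflow 17)
  22÷2 = 11 each, +1 to first 0
Round 3: Fernhollow=30 Ironridge=35 → close Ironridge (overflow 23)
  35÷1 = 35 each, +1 to first 0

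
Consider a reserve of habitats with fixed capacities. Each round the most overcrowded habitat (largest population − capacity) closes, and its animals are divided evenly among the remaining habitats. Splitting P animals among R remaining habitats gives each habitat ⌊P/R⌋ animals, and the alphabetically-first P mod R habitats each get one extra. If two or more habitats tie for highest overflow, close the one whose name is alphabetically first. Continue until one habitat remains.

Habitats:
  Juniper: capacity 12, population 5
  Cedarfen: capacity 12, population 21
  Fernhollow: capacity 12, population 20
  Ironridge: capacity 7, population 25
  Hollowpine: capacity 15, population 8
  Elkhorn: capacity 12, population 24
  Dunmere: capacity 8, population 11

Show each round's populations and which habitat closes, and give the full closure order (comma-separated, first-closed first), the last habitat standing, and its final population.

Closure order: Ironridge, Elkhorn, Cedarfen, Fernhollow, Dunmere, Hollowpine
Last habitat: Juniper with 114 animals

Round 1: Cedarfen=21 Dunmere=11 Elkhorn=24 Fernhollow=20 Hollowpine=8 Ironridge=25 Juniper=5 → close Ironridge (overflow 18)
  25÷6 = 4 each, +1 to first 1
Round 2: Cedarfen=26 Dunmere=15 Elkhorn=28 Fernhollow=24 Hollowpine=12 Juniper=9 → close Elkhorn (overflow 16)
  28÷5 = 5 each, +1 to first 3
Round 3: Cedarfen=32 Dunmere=21 Fernhollow=30 Hollowpine=17 Juniper=14 → close Cedarfen (overflow 20)
  32÷4 = 8 each, +1 to first 0
Round 4: Dunmere=29 Fernhollow=38 Hollowpine=25 Juniper=22 → close Fernhollow (overflow 26)
  38÷3 = 12 each, +1 to first 2
Round 5: Dunmere=42 Hollowpine=38 Juniper=34 → close Dunmere (overflow 34)
  42÷2 = 21 each, +1 to first 0
Round 6: Hollowpine=59 Juniper=55 → close Hollowpine (overflow 44)
  59÷1 = 59 each, +1 to first 0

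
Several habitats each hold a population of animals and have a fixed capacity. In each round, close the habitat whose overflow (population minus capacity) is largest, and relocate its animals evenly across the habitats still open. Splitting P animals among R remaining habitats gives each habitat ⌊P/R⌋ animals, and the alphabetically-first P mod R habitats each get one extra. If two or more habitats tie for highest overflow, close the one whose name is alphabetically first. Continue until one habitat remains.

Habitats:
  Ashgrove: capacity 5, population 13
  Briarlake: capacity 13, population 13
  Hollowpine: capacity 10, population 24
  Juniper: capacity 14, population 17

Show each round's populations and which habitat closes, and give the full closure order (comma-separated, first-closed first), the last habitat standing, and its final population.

Round 1: Ashgrove=13 Briarlake=13 Hollowpine=24 Juniper=17 → close Hollowpine (overflow 14)
  24÷3 = 8 each, +1 to first 0
Round 2: Ashgrove=21 Briarlake=21 Juniper=25 → close Ashgrove (overflow 16)
  21÷2 = 10 each, +1 to first 1
Round 3: Briarlake=32 Juniper=35 → close Juniper (overflow 21)
  35÷1 = 35 each, +1 to first 0

Closure order: Hollowpine, Ashgrove, Juniper
Last habitat: Briarlake with 67 animals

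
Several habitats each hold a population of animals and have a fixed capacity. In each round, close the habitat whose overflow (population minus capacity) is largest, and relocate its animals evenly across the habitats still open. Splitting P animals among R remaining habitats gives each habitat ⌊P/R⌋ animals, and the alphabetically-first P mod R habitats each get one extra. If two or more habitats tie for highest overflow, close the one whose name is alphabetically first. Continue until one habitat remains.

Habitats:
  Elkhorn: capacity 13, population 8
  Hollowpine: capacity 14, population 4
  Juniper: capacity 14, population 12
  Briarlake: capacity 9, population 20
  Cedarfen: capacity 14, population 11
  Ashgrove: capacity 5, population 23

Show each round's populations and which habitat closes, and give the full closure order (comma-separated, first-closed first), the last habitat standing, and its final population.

Closure order: Ashgrove, Briarlake, Cedarfen, Juniper, Elkhorn
Last habitat: Hollowpine with 78 animals

Round 1: Ashgrove=23 Briarlake=20 Cedarfen=11 Elkhorn=8 Hollowpine=4 Juniper=12 → close Ashgrove (overflow 18)
  23÷5 = 4 each, +1 to first 3
Round 2: Briarlake=25 Cedarfen=16 Elkhorn=13 Hollowpine=8 Juniper=16 → close Briarlake (overflow 16)
  25÷4 = 6 each, +1 to first 1
Round 3: Cedarfen=23 Elkhorn=19 Hollowpine=14 Juniper=22 → close Cedarfen (overflow 9)
  23÷3 = 7 each, +1 to first 2
Round 4: Elkhorn=27 Hollowpine=22 Juniper=29 → close Juniper (overflow 15)
  29÷2 = 14 each, +1 to first 1
Round 5: Elkhorn=42 Hollowpine=36 → close Elkhorn (overflow 29)
  42÷1 = 42 each, +1 to first 0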